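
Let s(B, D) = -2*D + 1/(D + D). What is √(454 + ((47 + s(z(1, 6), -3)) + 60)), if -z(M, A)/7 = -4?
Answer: √20406/6 ≈ 23.808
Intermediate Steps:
z(M, A) = 28 (z(M, A) = -7*(-4) = 28)
s(B, D) = 1/(2*D) - 2*D (s(B, D) = -2*D + 1/(2*D) = 1/(2*D) - 2*D)
√(454 + ((47 + s(z(1, 6), -3)) + 60)) = √(454 + ((47 + ((½)/(-3) - 2*(-3))) + 60)) = √(454 + ((47 + ((½)*(-⅓) + 6)) + 60)) = √(454 + ((47 + (-⅙ + 6)) + 60)) = √(454 + ((47 + 35/6) + 60)) = √(454 + (317/6 + 60)) = √(454 + 677/6) = √(3401/6) = √20406/6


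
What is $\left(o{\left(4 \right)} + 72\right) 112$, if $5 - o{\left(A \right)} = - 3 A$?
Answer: $9968$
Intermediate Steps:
$o{\left(A \right)} = 5 + 3 A$ ($o{\left(A \right)} = 5 - - 3 A = 5 + 3 A$)
$\left(o{\left(4 \right)} + 72\right) 112 = \left(\left(5 + 3 \cdot 4\right) + 72\right) 112 = \left(\left(5 + 12\right) + 72\right) 112 = \left(17 + 72\right) 112 = 89 \cdot 112 = 9968$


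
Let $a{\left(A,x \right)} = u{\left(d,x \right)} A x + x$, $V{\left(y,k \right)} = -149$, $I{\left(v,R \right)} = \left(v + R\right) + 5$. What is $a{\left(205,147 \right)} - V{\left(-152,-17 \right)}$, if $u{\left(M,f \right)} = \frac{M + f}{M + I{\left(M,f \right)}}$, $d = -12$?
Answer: $\frac{4106113}{128} \approx 32079.0$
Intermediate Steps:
$I{\left(v,R \right)} = 5 + R + v$ ($I{\left(v,R \right)} = \left(R + v\right) + 5 = 5 + R + v$)
$u{\left(M,f \right)} = \frac{M + f}{5 + f + 2 M}$ ($u{\left(M,f \right)} = \frac{M + f}{M + \left(5 + f + M\right)} = \frac{M + f}{M + \left(5 + M + f\right)} = \frac{M + f}{5 + f + 2 M}$)
$a{\left(A,x \right)} = x + \frac{A x \left(-12 + x\right)}{-19 + x}$ ($a{\left(A,x \right)} = \frac{-12 + x}{5 + x + 2 \left(-12\right)} A x + x = \frac{-12 + x}{5 + x - 24} A x + x = \frac{-12 + x}{-19 + x} A x + x = \frac{A \left(-12 + x\right)}{-19 + x} x + x = \frac{A x \left(-12 + x\right)}{-19 + x} + x = x + \frac{A x \left(-12 + x\right)}{-19 + x}$)
$a{\left(205,147 \right)} - V{\left(-152,-17 \right)} = \frac{147 \left(-19 + 147 + 205 \left(-12 + 147\right)\right)}{-19 + 147} - -149 = \frac{147 \left(-19 + 147 + 205 \cdot 135\right)}{128} + 149 = 147 \cdot \frac{1}{128} \left(-19 + 147 + 27675\right) + 149 = 147 \cdot \frac{1}{128} \cdot 27803 + 149 = \frac{4087041}{128} + 149 = \frac{4106113}{128}$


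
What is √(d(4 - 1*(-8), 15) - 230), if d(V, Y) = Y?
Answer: I*√215 ≈ 14.663*I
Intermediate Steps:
√(d(4 - 1*(-8), 15) - 230) = √(15 - 230) = √(-215) = I*√215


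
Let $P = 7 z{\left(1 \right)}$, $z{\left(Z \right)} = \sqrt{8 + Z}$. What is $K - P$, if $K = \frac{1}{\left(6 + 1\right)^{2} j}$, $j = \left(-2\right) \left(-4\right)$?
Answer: $- \frac{8231}{392} \approx -20.997$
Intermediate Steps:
$j = 8$
$P = 21$ ($P = 7 \sqrt{8 + 1} = 7 \sqrt{9} = 7 \cdot 3 = 21$)
$K = \frac{1}{392}$ ($K = \frac{1}{\left(6 + 1\right)^{2} \cdot 8} = \frac{1}{7^{2} \cdot 8} = \frac{1}{49 \cdot 8} = \frac{1}{392} \approx 0.002551$)
$K - P = \frac{1}{392} - 21 = - \frac{8231}{392}$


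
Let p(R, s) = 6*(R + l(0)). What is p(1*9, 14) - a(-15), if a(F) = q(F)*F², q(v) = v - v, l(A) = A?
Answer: 54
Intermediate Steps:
p(R, s) = 6*R (p(R, s) = 6*(R + 0) = 6*R)
q(v) = 0
a(F) = 0 (a(F) = 0*F² = 0)
p(1*9, 14) - a(-15) = 6*(1*9) - 1*0 = 6*9 + 0 = 54 + 0 = 54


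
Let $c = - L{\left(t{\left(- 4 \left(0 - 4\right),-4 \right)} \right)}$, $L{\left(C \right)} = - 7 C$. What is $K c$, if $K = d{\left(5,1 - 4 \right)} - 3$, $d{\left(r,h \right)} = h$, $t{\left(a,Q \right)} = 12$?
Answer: $-504$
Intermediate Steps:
$K = -6$ ($K = \left(1 - 4\right) - 3 = -3 - 3 = -6$)
$c = 84$ ($c = - \left(-7\right) 12 = \left(-1\right) \left(-84\right) = 84$)
$K c = \left(-6\right) 84 = -504$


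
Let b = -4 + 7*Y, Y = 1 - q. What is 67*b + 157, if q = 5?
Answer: -1987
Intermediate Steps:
Y = -4 (Y = 1 - 1*5 = 1 - 5 = -4)
b = -32 (b = -4 + 7*(-4) = -4 - 28 = -32)
67*b + 157 = 67*(-32) + 157 = -2144 + 157 = -1987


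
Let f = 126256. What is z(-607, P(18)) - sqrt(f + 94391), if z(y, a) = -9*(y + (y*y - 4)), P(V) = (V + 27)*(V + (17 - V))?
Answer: -3310542 - 7*sqrt(4503) ≈ -3.3110e+6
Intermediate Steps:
P(V) = 459 + 17*V (P(V) = (27 + V)*17 = 459 + 17*V)
z(y, a) = 36 - 9*y - 9*y**2 (z(y, a) = -9*(y + (y**2 - 4)) = -9*(y + (-4 + y**2)) = -9*(-4 + y + y**2) = 36 - 9*y - 9*y**2)
z(-607, P(18)) - sqrt(f + 94391) = (36 - 9*(-607) - 9*(-607)**2) - sqrt(126256 + 94391) = (36 + 5463 - 9*368449) - sqrt(220647) = (36 + 5463 - 3316041) - 7*sqrt(4503) = -3310542 - 7*sqrt(4503)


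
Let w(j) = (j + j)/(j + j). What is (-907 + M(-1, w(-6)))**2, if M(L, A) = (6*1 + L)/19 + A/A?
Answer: 296149681/361 ≈ 8.2036e+5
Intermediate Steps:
w(j) = 1 (w(j) = (2*j)/((2*j)) = (2*j)*(1/(2*j)) = 1)
M(L, A) = 25/19 + L/19 (M(L, A) = (6 + L)*(1/19) + 1 = (6/19 + L/19) + 1 = 25/19 + L/19)
(-907 + M(-1, w(-6)))**2 = (-907 + (25/19 + (1/19)*(-1)))**2 = (-907 + (25/19 - 1/19))**2 = (-907 + 24/19)**2 = (-17209/19)**2 = 296149681/361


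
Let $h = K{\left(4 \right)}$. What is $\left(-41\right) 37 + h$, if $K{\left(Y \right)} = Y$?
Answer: $-1513$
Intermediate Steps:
$h = 4$
$\left(-41\right) 37 + h = \left(-41\right) 37 + 4 = -1517 + 4 = -1513$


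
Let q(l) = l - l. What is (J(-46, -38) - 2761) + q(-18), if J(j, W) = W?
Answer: -2799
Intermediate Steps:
q(l) = 0
(J(-46, -38) - 2761) + q(-18) = (-38 - 2761) + 0 = -2799 + 0 = -2799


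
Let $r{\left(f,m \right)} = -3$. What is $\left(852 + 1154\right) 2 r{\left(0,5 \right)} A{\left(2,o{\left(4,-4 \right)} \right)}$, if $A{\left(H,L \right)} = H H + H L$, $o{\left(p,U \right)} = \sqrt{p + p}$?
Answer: $-48144 - 48144 \sqrt{2} \approx -1.1623 \cdot 10^{5}$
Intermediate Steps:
$o{\left(p,U \right)} = \sqrt{2} \sqrt{p}$ ($o{\left(p,U \right)} = \sqrt{2 p} = \sqrt{2} \sqrt{p}$)
$A{\left(H,L \right)} = H^{2} + H L$
$\left(852 + 1154\right) 2 r{\left(0,5 \right)} A{\left(2,o{\left(4,-4 \right)} \right)} = \left(852 + 1154\right) 2 \left(-3\right) 2 \left(2 + \sqrt{2} \sqrt{4}\right) = 2006 \left(- 6 \cdot 2 \left(2 + \sqrt{2} \cdot 2\right)\right) = 2006 \left(- 6 \cdot 2 \left(2 + 2 \sqrt{2}\right)\right) = 2006 \left(- 6 \left(4 + 4 \sqrt{2}\right)\right) = 2006 \left(-24 - 24 \sqrt{2}\right) = -48144 - 48144 \sqrt{2}$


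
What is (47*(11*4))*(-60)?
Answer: -124080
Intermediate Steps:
(47*(11*4))*(-60) = (47*44)*(-60) = 2068*(-60) = -124080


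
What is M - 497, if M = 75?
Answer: -422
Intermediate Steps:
M - 497 = 75 - 497 = -422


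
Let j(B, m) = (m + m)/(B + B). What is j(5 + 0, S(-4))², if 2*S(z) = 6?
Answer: 9/25 ≈ 0.36000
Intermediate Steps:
S(z) = 3 (S(z) = (½)*6 = 3)
j(B, m) = m/B (j(B, m) = (2*m)/((2*B)) = (2*m)*(1/(2*B)) = m/B)
j(5 + 0, S(-4))² = (3/(5 + 0))² = (3/5)² = (3*(⅕))² = (⅗)² = 9/25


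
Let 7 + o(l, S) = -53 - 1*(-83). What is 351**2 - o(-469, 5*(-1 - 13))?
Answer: 123178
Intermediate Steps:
o(l, S) = 23 (o(l, S) = -7 + (-53 - 1*(-83)) = -7 + (-53 + 83) = -7 + 30 = 23)
351**2 - o(-469, 5*(-1 - 13)) = 351**2 - 1*23 = 123201 - 23 = 123178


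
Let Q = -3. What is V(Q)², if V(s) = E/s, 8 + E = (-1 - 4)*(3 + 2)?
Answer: 121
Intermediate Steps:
E = -33 (E = -8 + (-1 - 4)*(3 + 2) = -8 - 5*5 = -8 - 25 = -33)
V(s) = -33/s
V(Q)² = (-33/(-3))² = (-33*(-⅓))² = 11² = 121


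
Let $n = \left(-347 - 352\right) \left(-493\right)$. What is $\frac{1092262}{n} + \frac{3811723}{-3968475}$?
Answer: $\frac{335674223621}{151951584925} \approx 2.2091$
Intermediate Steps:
$n = 344607$ ($n = \left(-699\right) \left(-493\right) = 344607$)
$\frac{1092262}{n} + \frac{3811723}{-3968475} = \frac{1092262}{344607} + \frac{3811723}{-3968475} = 1092262 \cdot \frac{1}{344607} + 3811723 \left(- \frac{1}{3968475}\right) = \frac{1092262}{344607} - \frac{3811723}{3968475} = \frac{335674223621}{151951584925}$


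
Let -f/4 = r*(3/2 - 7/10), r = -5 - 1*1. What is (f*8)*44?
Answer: 33792/5 ≈ 6758.4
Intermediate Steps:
r = -6 (r = -5 - 1 = -6)
f = 96/5 (f = -(-24)*(3/2 - 7/10) = -(-24)*4/5 = -4*(-24/5) = 96/5 ≈ 19.200)
(f*8)*44 = ((96/5)*8)*44 = (768/5)*44 = 33792/5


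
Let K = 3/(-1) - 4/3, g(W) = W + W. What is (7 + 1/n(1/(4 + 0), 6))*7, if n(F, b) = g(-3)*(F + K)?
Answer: 345/7 ≈ 49.286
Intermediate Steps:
g(W) = 2*W
K = -13/3 (K = 3*(-1) - 4*1/3 = -3 - 4/3 = -13/3 ≈ -4.3333)
n(F, b) = 26 - 6*F (n(F, b) = (2*(-3))*(F - 13/3) = -6*(-13/3 + F) = 26 - 6*F)
(7 + 1/n(1/(4 + 0), 6))*7 = (7 + 1/(26 - 6/(4 + 0)))*7 = (7 + 1/(26 - 6/4))*7 = (7 + 1/(26 - 6*1/4))*7 = (7 + 1/(26 - 3/2))*7 = (7 + 1/(49/2))*7 = (7 + 2/49)*7 = (345/49)*7 = 345/7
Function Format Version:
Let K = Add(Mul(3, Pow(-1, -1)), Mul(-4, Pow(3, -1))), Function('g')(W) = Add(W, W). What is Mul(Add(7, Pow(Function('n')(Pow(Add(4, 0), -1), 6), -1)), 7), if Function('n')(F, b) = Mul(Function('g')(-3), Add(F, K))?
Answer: Rational(345, 7) ≈ 49.286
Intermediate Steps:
Function('g')(W) = Mul(2, W)
K = Rational(-13, 3) (K = Add(Mul(3, -1), Mul(-4, Rational(1, 3))) = Add(-3, Rational(-4, 3)) = Rational(-13, 3) ≈ -4.3333)
Function('n')(F, b) = Add(26, Mul(-6, F)) (Function('n')(F, b) = Mul(Mul(2, -3), Add(F, Rational(-13, 3))) = Mul(-6, Add(Rational(-13, 3), F)) = Add(26, Mul(-6, F)))
Mul(Add(7, Pow(Function('n')(Pow(Add(4, 0), -1), 6), -1)), 7) = Mul(Add(7, Pow(Add(26, Mul(-6, Pow(Add(4, 0), -1))), -1)), 7) = Mul(Add(7, Pow(Add(26, Mul(-6, Pow(4, -1))), -1)), 7) = Mul(Add(7, Pow(Add(26, Mul(-6, Rational(1, 4))), -1)), 7) = Mul(Add(7, Pow(Add(26, Rational(-3, 2)), -1)), 7) = Mul(Add(7, Pow(Rational(49, 2), -1)), 7) = Mul(Add(7, Rational(2, 49)), 7) = Mul(Rational(345, 49), 7) = Rational(345, 7)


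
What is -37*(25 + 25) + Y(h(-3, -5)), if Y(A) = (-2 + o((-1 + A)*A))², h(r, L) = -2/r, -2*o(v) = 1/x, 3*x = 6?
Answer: -29519/16 ≈ -1844.9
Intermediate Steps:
x = 2 (x = (⅓)*6 = 2)
o(v) = -¼ (o(v) = -½/2 = -½*½ = -¼)
Y(A) = 81/16 (Y(A) = (-2 - ¼)² = (-9/4)² = 81/16)
-37*(25 + 25) + Y(h(-3, -5)) = -37*(25 + 25) + 81/16 = -37*50 + 81/16 = -1850 + 81/16 = -29519/16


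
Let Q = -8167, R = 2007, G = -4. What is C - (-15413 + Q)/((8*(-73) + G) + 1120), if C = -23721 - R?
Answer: -3415929/133 ≈ -25684.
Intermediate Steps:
C = -25728 (C = -23721 - 1*2007 = -23721 - 2007 = -25728)
C - (-15413 + Q)/((8*(-73) + G) + 1120) = -25728 - (-15413 - 8167)/((8*(-73) - 4) + 1120) = -25728 - (-23580)/((-584 - 4) + 1120) = -25728 - (-23580)/(-588 + 1120) = -25728 - (-23580)/532 = -25728 - 1*(-5895/133) = -25728 + 5895/133 = -3415929/133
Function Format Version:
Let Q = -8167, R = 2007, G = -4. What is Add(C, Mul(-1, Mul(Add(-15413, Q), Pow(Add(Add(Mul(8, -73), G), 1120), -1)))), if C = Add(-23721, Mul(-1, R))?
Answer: Rational(-3415929, 133) ≈ -25684.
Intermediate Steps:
C = -25728 (C = Add(-23721, Mul(-1, 2007)) = Add(-23721, -2007) = -25728)
Add(C, Mul(-1, Mul(Add(-15413, Q), Pow(Add(Add(Mul(8, -73), G), 1120), -1)))) = Add(-25728, Mul(-1, Mul(Add(-15413, -8167), Pow(Add(Add(Mul(8, -73), -4), 1120), -1)))) = Add(-25728, Mul(-1, Mul(-23580, Pow(Add(Add(-584, -4), 1120), -1)))) = Add(-25728, Mul(-1, Mul(-23580, Pow(Add(-588, 1120), -1)))) = Add(-25728, Mul(-1, Mul(-23580, Pow(532, -1)))) = Add(-25728, Mul(-1, Mul(-23580, Rational(1, 532)))) = Add(-25728, Mul(-1, Rational(-5895, 133))) = Add(-25728, Rational(5895, 133)) = Rational(-3415929, 133)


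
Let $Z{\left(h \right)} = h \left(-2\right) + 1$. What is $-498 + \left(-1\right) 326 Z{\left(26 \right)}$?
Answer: $16128$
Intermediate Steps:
$Z{\left(h \right)} = 1 - 2 h$ ($Z{\left(h \right)} = - 2 h + 1 = 1 - 2 h$)
$-498 + \left(-1\right) 326 Z{\left(26 \right)} = -498 + \left(-1\right) 326 \left(1 - 52\right) = -498 - 326 \left(1 - 52\right) = -498 - -16626 = -498 + 16626 = 16128$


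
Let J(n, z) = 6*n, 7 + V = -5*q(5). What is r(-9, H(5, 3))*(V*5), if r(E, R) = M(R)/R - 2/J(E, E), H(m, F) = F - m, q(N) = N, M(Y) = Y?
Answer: -4480/27 ≈ -165.93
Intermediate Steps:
V = -32 (V = -7 - 5*5 = -7 - 25 = -32)
r(E, R) = 1 - 1/(3*E) (r(E, R) = R/R - 2*1/(6*E) = 1 - 1/(3*E))
r(-9, H(5, 3))*(V*5) = ((-⅓ - 9)/(-9))*(-32*5) = -⅑*(-28/3)*(-160) = (28/27)*(-160) = -4480/27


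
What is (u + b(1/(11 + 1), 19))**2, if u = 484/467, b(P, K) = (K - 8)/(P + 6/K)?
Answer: 1476905478400/1805995009 ≈ 817.78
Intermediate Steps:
b(P, K) = (-8 + K)/(P + 6/K)
u = 484/467 (u = 484*(1/467) = 484/467 ≈ 1.0364)
(u + b(1/(11 + 1), 19))**2 = (484/467 + 19*(-8 + 19)/(6 + 19/(11 + 1)))**2 = (484/467 + 19*11/(6 + 19/12))**2 = (484/467 + 19*11/(91/12))**2 = (484/467 + 19*(12/91)*11)**2 = (484/467 + 2508/91)**2 = (1215280/42497)**2 = 1476905478400/1805995009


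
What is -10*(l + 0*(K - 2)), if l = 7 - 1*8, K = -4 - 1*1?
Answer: 10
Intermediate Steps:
K = -5 (K = -4 - 1 = -5)
l = -1 (l = 7 - 8 = -1)
-10*(l + 0*(K - 2)) = -10*(-1 + 0*(-5 - 2)) = -10*(-1 + 0*(-7)) = -10*(-1 + 0) = -10*(-1) = 10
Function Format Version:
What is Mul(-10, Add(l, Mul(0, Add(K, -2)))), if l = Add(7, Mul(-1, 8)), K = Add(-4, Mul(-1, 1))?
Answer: 10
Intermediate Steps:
K = -5 (K = Add(-4, -1) = -5)
l = -1 (l = Add(7, -8) = -1)
Mul(-10, Add(l, Mul(0, Add(K, -2)))) = Mul(-10, Add(-1, Mul(0, Add(-5, -2)))) = Mul(-10, Add(-1, Mul(0, -7))) = Mul(-10, Add(-1, 0)) = Mul(-10, -1) = 10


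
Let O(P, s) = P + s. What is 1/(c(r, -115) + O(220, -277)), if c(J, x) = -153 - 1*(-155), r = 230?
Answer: -1/55 ≈ -0.018182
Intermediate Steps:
c(J, x) = 2 (c(J, x) = -153 + 155 = 2)
1/(c(r, -115) + O(220, -277)) = 1/(2 + (220 - 277)) = 1/(2 - 57) = 1/(-55) = -1/55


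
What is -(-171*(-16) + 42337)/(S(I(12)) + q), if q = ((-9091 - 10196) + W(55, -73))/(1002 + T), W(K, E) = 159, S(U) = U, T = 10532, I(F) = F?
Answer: -37133713/8520 ≈ -4358.4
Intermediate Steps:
q = -9564/5767 (q = ((-9091 - 10196) + 159)/(1002 + 10532) = (-19287 + 159)/11534 = -19128*1/11534 = -9564/5767 ≈ -1.6584)
-(-171*(-16) + 42337)/(S(I(12)) + q) = -(-171*(-16) + 42337)/(12 - 9564/5767) = -(2736 + 42337)/59640/5767 = -45073*5767/59640 = -1*37133713/8520 = -37133713/8520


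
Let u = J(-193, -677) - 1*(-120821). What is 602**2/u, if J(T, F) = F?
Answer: 90601/30036 ≈ 3.0164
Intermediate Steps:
u = 120144 (u = -677 - 1*(-120821) = -677 + 120821 = 120144)
602**2/u = 602**2/120144 = 362404*(1/120144) = 90601/30036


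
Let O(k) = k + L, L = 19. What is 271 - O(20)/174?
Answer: 15705/58 ≈ 270.78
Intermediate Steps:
O(k) = 19 + k (O(k) = k + 19 = 19 + k)
271 - O(20)/174 = 271 - (19 + 20)/174 = 271 - 39/174 = 271 - 1*13/58 = 271 - 13/58 = 15705/58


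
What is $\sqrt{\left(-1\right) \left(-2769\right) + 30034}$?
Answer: $\sqrt{32803} \approx 181.12$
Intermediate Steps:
$\sqrt{\left(-1\right) \left(-2769\right) + 30034} = \sqrt{2769 + 30034} = \sqrt{32803}$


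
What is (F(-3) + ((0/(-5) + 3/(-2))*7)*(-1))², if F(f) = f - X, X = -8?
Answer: 961/4 ≈ 240.25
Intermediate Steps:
F(f) = 8 + f (F(f) = f - 1*(-8) = f + 8 = 8 + f)
(F(-3) + ((0/(-5) + 3/(-2))*7)*(-1))² = ((8 - 3) + ((0/(-5) + 3/(-2))*7)*(-1))² = (5 + ((0*(-⅕) + 3*(-½))*7)*(-1))² = (5 + ((0 - 3/2)*7)*(-1))² = (5 - 3/2*7*(-1))² = (5 - 21/2*(-1))² = (5 + 21/2)² = (31/2)² = 961/4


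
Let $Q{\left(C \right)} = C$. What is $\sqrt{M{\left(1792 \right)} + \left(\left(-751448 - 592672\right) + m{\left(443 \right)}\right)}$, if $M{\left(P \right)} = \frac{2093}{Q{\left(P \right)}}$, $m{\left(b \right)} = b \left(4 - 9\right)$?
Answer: $\frac{i \sqrt{344661461}}{16} \approx 1160.3 i$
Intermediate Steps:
$m{\left(b \right)} = - 5 b$ ($m{\left(b \right)} = b \left(-5\right) = - 5 b$)
$M{\left(P \right)} = \frac{2093}{P}$
$\sqrt{M{\left(1792 \right)} + \left(\left(-751448 - 592672\right) + m{\left(443 \right)}\right)} = \sqrt{\frac{2093}{1792} - 1346335} = \sqrt{2093 \cdot \frac{1}{1792} - 1346335} = \sqrt{\frac{299}{256} - 1346335} = \sqrt{- \frac{344661461}{256}} = \frac{i \sqrt{344661461}}{16}$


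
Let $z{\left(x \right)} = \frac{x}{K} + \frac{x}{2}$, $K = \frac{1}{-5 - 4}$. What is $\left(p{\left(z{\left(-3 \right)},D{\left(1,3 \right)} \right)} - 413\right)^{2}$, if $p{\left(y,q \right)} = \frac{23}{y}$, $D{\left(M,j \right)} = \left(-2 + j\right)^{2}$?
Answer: $\frac{441714289}{2601} \approx 1.6982 \cdot 10^{5}$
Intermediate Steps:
$K = - \frac{1}{9}$ ($K = \frac{1}{-9} = - \frac{1}{9} \approx -0.11111$)
$z{\left(x \right)} = - \frac{17 x}{2}$ ($z{\left(x \right)} = \frac{x}{- \frac{1}{9}} + \frac{x}{2} = x \left(-9\right) + x \frac{1}{2} = - 9 x + \frac{x}{2} = - \frac{17 x}{2}$)
$\left(p{\left(z{\left(-3 \right)},D{\left(1,3 \right)} \right)} - 413\right)^{2} = \left(\frac{23}{\left(- \frac{17}{2}\right) \left(-3\right)} - 413\right)^{2} = \left(\frac{23}{\frac{51}{2}} - 413\right)^{2} = \left(23 \cdot \frac{2}{51} - 413\right)^{2} = \left(\frac{46}{51} - 413\right)^{2} = \left(- \frac{21017}{51}\right)^{2} = \frac{441714289}{2601}$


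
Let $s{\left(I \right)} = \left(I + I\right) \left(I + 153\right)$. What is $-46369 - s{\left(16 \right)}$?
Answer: $-51777$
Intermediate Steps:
$s{\left(I \right)} = 2 I \left(153 + I\right)$
$-46369 - s{\left(16 \right)} = -46369 - 2 \cdot 16 \left(153 + 16\right) = -46369 - 2 \cdot 16 \cdot 169 = -46369 - 5408 = -51777$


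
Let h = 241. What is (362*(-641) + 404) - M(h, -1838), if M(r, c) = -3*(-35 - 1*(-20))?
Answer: -231683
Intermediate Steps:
M(r, c) = 45 (M(r, c) = -3*(-35 + 20) = -3*(-15) = 45)
(362*(-641) + 404) - M(h, -1838) = (362*(-641) + 404) - 1*45 = (-232042 + 404) - 45 = -231638 - 45 = -231683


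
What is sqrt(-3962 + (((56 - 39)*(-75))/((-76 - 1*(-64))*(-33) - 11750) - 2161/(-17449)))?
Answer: I*sqrt(155498946420421520518)/198115946 ≈ 62.943*I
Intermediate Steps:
sqrt(-3962 + (((56 - 39)*(-75))/((-76 - 1*(-64))*(-33) - 11750) - 2161/(-17449))) = sqrt(-3962 + ((17*(-75))/((-76 + 64)*(-33) - 11750) - 2161*(-1/17449))) = sqrt(-3962 + (-1275/(-12*(-33) - 11750) + 2161/17449)) = sqrt(-3962 + (-1275/(396 - 11750) + 2161/17449)) = sqrt(-3962 + (-1275/(-11354) + 2161/17449)) = sqrt(-3962 + (-1275*(-1/11354) + 2161/17449)) = sqrt(-3962 + (1275/11354 + 2161/17449)) = sqrt(-3962 + 46783469/198115946) = sqrt(-784888594583/198115946) = I*sqrt(155498946420421520518)/198115946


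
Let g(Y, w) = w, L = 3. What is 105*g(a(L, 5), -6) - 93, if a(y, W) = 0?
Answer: -723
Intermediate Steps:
105*g(a(L, 5), -6) - 93 = 105*(-6) - 93 = -630 - 93 = -723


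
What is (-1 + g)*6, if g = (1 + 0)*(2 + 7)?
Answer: 48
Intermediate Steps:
g = 9 (g = 1*9 = 9)
(-1 + g)*6 = (-1 + 9)*6 = 8*6 = 48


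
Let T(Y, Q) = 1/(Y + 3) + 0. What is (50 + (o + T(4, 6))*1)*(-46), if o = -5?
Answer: -14536/7 ≈ -2076.6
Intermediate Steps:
T(Y, Q) = 1/(3 + Y) (T(Y, Q) = 1/(3 + Y) + 0 = 1/(3 + Y))
(50 + (o + T(4, 6))*1)*(-46) = (50 + (-5 + 1/(3 + 4))*1)*(-46) = (50 + (-5 + 1/7)*1)*(-46) = (50 + (-5 + ⅐)*1)*(-46) = (50 - 34/7*1)*(-46) = (50 - 34/7)*(-46) = (316/7)*(-46) = -14536/7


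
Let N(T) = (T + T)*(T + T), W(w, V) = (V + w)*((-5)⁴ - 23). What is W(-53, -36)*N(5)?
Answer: -5357800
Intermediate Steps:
W(w, V) = 602*V + 602*w (W(w, V) = (V + w)*(625 - 23) = (V + w)*602 = 602*V + 602*w)
N(T) = 4*T² (N(T) = (2*T)*(2*T) = 4*T²)
W(-53, -36)*N(5) = (602*(-36) + 602*(-53))*(4*5²) = (-21672 - 31906)*(4*25) = -53578*100 = -5357800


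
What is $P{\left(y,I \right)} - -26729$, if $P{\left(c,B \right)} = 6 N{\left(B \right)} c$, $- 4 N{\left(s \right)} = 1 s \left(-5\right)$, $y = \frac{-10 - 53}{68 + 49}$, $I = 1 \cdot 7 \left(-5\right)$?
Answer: $\frac{698629}{26} \approx 26870.0$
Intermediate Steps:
$I = -35$ ($I = 7 \left(-5\right) = -35$)
$y = - \frac{7}{13}$ ($y = - \frac{63}{117} = \left(-63\right) \frac{1}{117} = - \frac{7}{13} \approx -0.53846$)
$N{\left(s \right)} = \frac{5 s}{4}$ ($N{\left(s \right)} = - \frac{1 s \left(-5\right)}{4} = - \frac{s \left(-5\right)}{4} = - \frac{\left(-5\right) s}{4} = \frac{5 s}{4}$)
$P{\left(c,B \right)} = \frac{15 B c}{2}$ ($P{\left(c,B \right)} = 6 \frac{5 B}{4} c = \frac{15 B}{2} c = \frac{15 B c}{2}$)
$P{\left(y,I \right)} - -26729 = \frac{15}{2} \left(-35\right) \left(- \frac{7}{13}\right) - -26729 = \frac{3675}{26} + 26729 = \frac{698629}{26}$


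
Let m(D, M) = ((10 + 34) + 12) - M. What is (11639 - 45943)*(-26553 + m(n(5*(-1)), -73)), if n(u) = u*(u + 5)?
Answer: 906448896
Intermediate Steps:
n(u) = u*(5 + u)
m(D, M) = 56 - M (m(D, M) = (44 + 12) - M = 56 - M)
(11639 - 45943)*(-26553 + m(n(5*(-1)), -73)) = (11639 - 45943)*(-26553 + (56 - 1*(-73))) = -34304*(-26553 + (56 + 73)) = -34304*(-26553 + 129) = -34304*(-26424) = 906448896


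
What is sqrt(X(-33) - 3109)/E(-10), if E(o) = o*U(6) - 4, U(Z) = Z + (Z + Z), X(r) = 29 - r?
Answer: -I*sqrt(3047)/184 ≈ -0.3*I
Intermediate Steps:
U(Z) = 3*Z (U(Z) = Z + 2*Z = 3*Z)
E(o) = -4 + 18*o (E(o) = o*(3*6) - 4 = o*18 - 4 = 18*o - 4 = -4 + 18*o)
sqrt(X(-33) - 3109)/E(-10) = sqrt((29 - 1*(-33)) - 3109)/(-4 + 18*(-10)) = sqrt((29 + 33) - 3109)/(-4 - 180) = sqrt(62 - 3109)/(-184) = sqrt(-3047)*(-1/184) = (I*sqrt(3047))*(-1/184) = -I*sqrt(3047)/184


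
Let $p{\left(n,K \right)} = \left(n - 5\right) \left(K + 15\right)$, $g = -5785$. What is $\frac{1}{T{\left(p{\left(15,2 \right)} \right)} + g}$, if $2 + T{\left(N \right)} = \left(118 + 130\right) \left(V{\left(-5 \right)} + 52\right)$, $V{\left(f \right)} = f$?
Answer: $\frac{1}{5869} \approx 0.00017039$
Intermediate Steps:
$p{\left(n,K \right)} = \left(-5 + n\right) \left(15 + K\right)$ ($p{\left(n,K \right)} = \left(n - 5\right) \left(15 + K\right) = \left(-5 + n\right) \left(15 + K\right)$)
$T{\left(N \right)} = 11654$ ($T{\left(N \right)} = -2 + \left(118 + 130\right) \left(-5 + 52\right) = -2 + 248 \cdot 47 = -2 + 11656 = 11654$)
$\frac{1}{T{\left(p{\left(15,2 \right)} \right)} + g} = \frac{1}{11654 - 5785} = \frac{1}{5869}$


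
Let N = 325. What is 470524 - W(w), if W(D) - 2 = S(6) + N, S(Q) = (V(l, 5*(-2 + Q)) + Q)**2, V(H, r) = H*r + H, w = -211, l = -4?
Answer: 464113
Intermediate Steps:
V(H, r) = H + H*r
S(Q) = (36 - 19*Q)**2 (S(Q) = (-4*(1 + 5*(-2 + Q)) + Q)**2 = (-4*(1 + (-10 + 5*Q)) + Q)**2 = (-4*(-9 + 5*Q) + Q)**2 = ((36 - 20*Q) + Q)**2 = (36 - 19*Q)**2)
W(D) = 6411 (W(D) = 2 + ((36 - 19*6)**2 + 325) = 2 + ((36 - 114)**2 + 325) = 2 + ((-78)**2 + 325) = 2 + (6084 + 325) = 2 + 6409 = 6411)
470524 - W(w) = 470524 - 1*6411 = 470524 - 6411 = 464113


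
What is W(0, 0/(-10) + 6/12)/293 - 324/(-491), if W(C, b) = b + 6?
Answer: 196247/287726 ≈ 0.68206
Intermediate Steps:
W(C, b) = 6 + b
W(0, 0/(-10) + 6/12)/293 - 324/(-491) = (6 + (0/(-10) + 6/12))/293 - 324/(-491) = (6 + (0*(-⅒) + 6*(1/12)))*(1/293) - 324*(-1/491) = (6 + (0 + ½))*(1/293) + 324/491 = (6 + ½)*(1/293) + 324/491 = (13/2)*(1/293) + 324/491 = 13/586 + 324/491 = 196247/287726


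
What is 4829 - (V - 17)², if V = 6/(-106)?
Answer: 12747445/2809 ≈ 4538.1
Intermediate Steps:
V = -3/53 (V = 6*(-1/106) = -3/53 ≈ -0.056604)
4829 - (V - 17)² = 4829 - (-3/53 - 17)² = 4829 - (-904/53)² = 4829 - 1*817216/2809 = 4829 - 817216/2809 = 12747445/2809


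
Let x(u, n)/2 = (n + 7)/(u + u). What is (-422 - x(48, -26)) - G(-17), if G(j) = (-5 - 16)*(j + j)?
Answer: -54509/48 ≈ -1135.6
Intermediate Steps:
x(u, n) = (7 + n)/u (x(u, n) = 2*((n + 7)/(u + u)) = 2*((7 + n)/((2*u))) = 2*((7 + n)*(1/(2*u))) = 2*((7 + n)/(2*u)) = (7 + n)/u)
G(j) = -42*j
(-422 - x(48, -26)) - G(-17) = (-422 - (7 - 26)/48) - (-42)*(-17) = (-422 - (-19)/48) - 1*714 = (-422 - 1*(-19/48)) - 714 = (-422 + 19/48) - 714 = -20237/48 - 714 = -54509/48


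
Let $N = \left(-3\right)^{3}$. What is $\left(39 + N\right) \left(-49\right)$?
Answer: $-588$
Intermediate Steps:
$N = -27$
$\left(39 + N\right) \left(-49\right) = \left(39 - 27\right) \left(-49\right) = 12 \left(-49\right) = -588$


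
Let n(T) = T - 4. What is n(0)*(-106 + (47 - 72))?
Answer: 524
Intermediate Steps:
n(T) = -4 + T
n(0)*(-106 + (47 - 72)) = (-4 + 0)*(-106 + (47 - 72)) = -4*(-106 - 25) = -4*(-131) = 524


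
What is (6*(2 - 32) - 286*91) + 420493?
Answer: 394287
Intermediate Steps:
(6*(2 - 32) - 286*91) + 420493 = (6*(-30) - 26026) + 420493 = (-180 - 26026) + 420493 = -26206 + 420493 = 394287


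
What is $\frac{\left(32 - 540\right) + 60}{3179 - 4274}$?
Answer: $\frac{448}{1095} \approx 0.40913$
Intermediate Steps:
$\frac{\left(32 - 540\right) + 60}{3179 - 4274} = \frac{\left(32 - 540\right) + 60}{-1095} = \left(-508 + 60\right) \left(- \frac{1}{1095}\right) = \left(-448\right) \left(- \frac{1}{1095}\right) = \frac{448}{1095}$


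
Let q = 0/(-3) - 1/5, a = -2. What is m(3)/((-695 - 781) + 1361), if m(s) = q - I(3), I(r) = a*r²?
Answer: -89/575 ≈ -0.15478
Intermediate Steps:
I(r) = -2*r²
q = -⅕ (q = 0*(-⅓) - 1*⅕ = 0 - ⅕ = -⅕ ≈ -0.20000)
m(s) = 89/5 (m(s) = -⅕ - (-2)*3² = -⅕ - (-2)*9 = -⅕ - 1*(-18) = -⅕ + 18 = 89/5)
m(3)/((-695 - 781) + 1361) = 89/(5*((-695 - 781) + 1361)) = 89/(5*(-1476 + 1361)) = (89/5)/(-115) = (89/5)*(-1/115) = -89/575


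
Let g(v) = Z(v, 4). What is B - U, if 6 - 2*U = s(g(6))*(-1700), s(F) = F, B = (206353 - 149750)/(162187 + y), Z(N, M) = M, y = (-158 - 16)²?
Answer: -654894986/192463 ≈ -3402.7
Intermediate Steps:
y = 30276 (y = (-174)² = 30276)
g(v) = 4
B = 56603/192463 (B = (206353 - 149750)/(162187 + 30276) = 56603/192463 ≈ 0.29410)
U = 3403 (U = 3 - 2*(-1700) = 3 - ½*(-6800) = 3 + 3400 = 3403)
B - U = 56603/192463 - 1*3403 = 56603/192463 - 3403 = -654894986/192463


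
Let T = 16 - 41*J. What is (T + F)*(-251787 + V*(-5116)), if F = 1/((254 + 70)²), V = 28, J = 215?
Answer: 364887439018805/104976 ≈ 3.4759e+9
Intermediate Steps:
T = -8799 (T = 16 - 41*215 = 16 - 8815 = -8799)
F = 1/104976 (F = 1/(324²) = 1/104976 ≈ 9.5260e-6)
(T + F)*(-251787 + V*(-5116)) = (-8799 + 1/104976)*(-251787 + 28*(-5116)) = -923683823*(-251787 - 143248)/104976 = -923683823/104976*(-395035) = 364887439018805/104976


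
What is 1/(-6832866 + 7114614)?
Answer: 1/281748 ≈ 3.5493e-6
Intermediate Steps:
1/(-6832866 + 7114614) = 1/281748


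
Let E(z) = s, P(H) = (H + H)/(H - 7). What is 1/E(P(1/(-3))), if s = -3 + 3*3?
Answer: 1/6 ≈ 0.16667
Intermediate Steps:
P(H) = 2*H/(-7 + H) (P(H) = (2*H)/(-7 + H) = 2*H/(-7 + H))
s = 6 (s = -3 + 9 = 6)
E(z) = 6
1/E(P(1/(-3))) = 1/6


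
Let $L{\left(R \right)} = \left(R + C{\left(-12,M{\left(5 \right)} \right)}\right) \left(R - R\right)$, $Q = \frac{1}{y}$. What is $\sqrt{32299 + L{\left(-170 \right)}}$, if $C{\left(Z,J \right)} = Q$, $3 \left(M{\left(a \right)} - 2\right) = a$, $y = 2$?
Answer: $\sqrt{32299} \approx 179.72$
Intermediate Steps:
$M{\left(a \right)} = 2 + \frac{a}{3}$
$Q = \frac{1}{2} \approx 0.5$
$C{\left(Z,J \right)} = \frac{1}{2}$
$L{\left(R \right)} = 0$ ($L{\left(R \right)} = \left(R + \frac{1}{2}\right) \left(R - R\right) = \left(\frac{1}{2} + R\right) 0 = 0$)
$\sqrt{32299 + L{\left(-170 \right)}} = \sqrt{32299 + 0} = \sqrt{32299}$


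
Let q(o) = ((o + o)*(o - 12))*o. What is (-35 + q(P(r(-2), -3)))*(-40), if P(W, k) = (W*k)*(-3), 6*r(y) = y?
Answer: 12200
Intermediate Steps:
r(y) = y/6
P(W, k) = -3*W*k
q(o) = 2*o**2*(-12 + o) (q(o) = ((2*o)*(-12 + o))*o = (2*o*(-12 + o))*o = 2*o**2*(-12 + o))
(-35 + q(P(r(-2), -3)))*(-40) = (-35 + 2*(-3*(1/6)*(-2)*(-3))**2*(-12 - 3*(1/6)*(-2)*(-3)))*(-40) = (-35 + 2*(-3*(-1/3)*(-3))**2*(-12 - 3*(-1/3)*(-3)))*(-40) = (-35 + 2*(-3)**2*(-12 - 3))*(-40) = (-35 + 2*9*(-15))*(-40) = (-35 - 270)*(-40) = -305*(-40) = 12200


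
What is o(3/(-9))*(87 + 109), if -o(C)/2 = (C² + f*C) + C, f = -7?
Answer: -7448/9 ≈ -827.56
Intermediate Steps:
o(C) = -2*C² + 12*C (o(C) = -2*((C² - 7*C) + C) = -2*(C² - 6*C) = -2*C² + 12*C)
o(3/(-9))*(87 + 109) = (2*(3/(-9))*(6 - 3/(-9)))*(87 + 109) = (2*(3*(-⅑))*(6 - 3*(-1)/9))*196 = (2*(-⅓)*(6 - 1*(-⅓)))*196 = (2*(-⅓)*(6 + ⅓))*196 = (2*(-⅓)*(19/3))*196 = -38/9*196 = -7448/9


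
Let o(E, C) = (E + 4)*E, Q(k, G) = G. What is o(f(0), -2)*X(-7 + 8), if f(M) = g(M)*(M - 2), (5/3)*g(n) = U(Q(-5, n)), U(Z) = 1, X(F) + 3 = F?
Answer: 168/25 ≈ 6.7200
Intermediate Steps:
X(F) = -3 + F
g(n) = ⅗ (g(n) = (⅗)*1 = ⅗)
f(M) = -6/5 + 3*M/5 (f(M) = 3*(M - 2)/5 = 3*(-2 + M)/5 = -6/5 + 3*M/5)
o(E, C) = E*(4 + E) (o(E, C) = (4 + E)*E = E*(4 + E))
o(f(0), -2)*X(-7 + 8) = ((-6/5 + (⅗)*0)*(4 + (-6/5 + (⅗)*0)))*(-3 + (-7 + 8)) = ((-6/5 + 0)*(4 + (-6/5 + 0)))*(-3 + 1) = -6*(4 - 6/5)/5*(-2) = -6/5*14/5*(-2) = -84/25*(-2) = 168/25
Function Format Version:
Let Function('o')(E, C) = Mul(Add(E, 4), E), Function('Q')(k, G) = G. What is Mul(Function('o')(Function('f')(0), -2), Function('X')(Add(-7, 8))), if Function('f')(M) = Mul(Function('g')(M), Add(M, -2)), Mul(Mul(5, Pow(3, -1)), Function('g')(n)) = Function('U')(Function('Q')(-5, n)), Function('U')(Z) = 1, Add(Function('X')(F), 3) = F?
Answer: Rational(168, 25) ≈ 6.7200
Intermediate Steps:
Function('X')(F) = Add(-3, F)
Function('g')(n) = Rational(3, 5) (Function('g')(n) = Mul(Rational(3, 5), 1) = Rational(3, 5))
Function('f')(M) = Add(Rational(-6, 5), Mul(Rational(3, 5), M)) (Function('f')(M) = Mul(Rational(3, 5), Add(M, -2)) = Mul(Rational(3, 5), Add(-2, M)) = Add(Rational(-6, 5), Mul(Rational(3, 5), M)))
Function('o')(E, C) = Mul(E, Add(4, E)) (Function('o')(E, C) = Mul(Add(4, E), E) = Mul(E, Add(4, E)))
Mul(Function('o')(Function('f')(0), -2), Function('X')(Add(-7, 8))) = Mul(Mul(Add(Rational(-6, 5), Mul(Rational(3, 5), 0)), Add(4, Add(Rational(-6, 5), Mul(Rational(3, 5), 0)))), Add(-3, Add(-7, 8))) = Mul(Mul(Add(Rational(-6, 5), 0), Add(4, Add(Rational(-6, 5), 0))), Add(-3, 1)) = Mul(Mul(Rational(-6, 5), Add(4, Rational(-6, 5))), -2) = Mul(Mul(Rational(-6, 5), Rational(14, 5)), -2) = Mul(Rational(-84, 25), -2) = Rational(168, 25)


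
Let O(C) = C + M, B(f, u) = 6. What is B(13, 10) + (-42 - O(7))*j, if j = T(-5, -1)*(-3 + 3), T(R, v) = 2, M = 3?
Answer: 6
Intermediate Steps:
O(C) = 3 + C (O(C) = C + 3 = 3 + C)
j = 0 (j = 2*(-3 + 3) = 2*0 = 0)
B(13, 10) + (-42 - O(7))*j = 6 + (-42 - (3 + 7))*0 = 6 + (-42 - 1*10)*0 = 6 + (-42 - 10)*0 = 6 - 52*0 = 6 + 0 = 6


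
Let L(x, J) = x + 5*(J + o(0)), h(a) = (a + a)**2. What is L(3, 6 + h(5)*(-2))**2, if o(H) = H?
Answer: 935089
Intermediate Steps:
h(a) = 4*a**2 (h(a) = (2*a)**2 = 4*a**2)
L(x, J) = x + 5*J (L(x, J) = x + 5*(J + 0) = x + 5*J)
L(3, 6 + h(5)*(-2))**2 = (3 + 5*(6 + (4*5**2)*(-2)))**2 = (3 + 5*(6 + (4*25)*(-2)))**2 = (3 + 5*(6 + 100*(-2)))**2 = (3 + 5*(6 - 200))**2 = (3 + 5*(-194))**2 = (3 - 970)**2 = (-967)**2 = 935089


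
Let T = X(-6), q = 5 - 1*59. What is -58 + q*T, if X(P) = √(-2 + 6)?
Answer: -166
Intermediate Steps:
q = -54 (q = 5 - 59 = -54)
X(P) = 2 (X(P) = √4 = 2)
T = 2
-58 + q*T = -58 - 54*2 = -58 - 108 = -166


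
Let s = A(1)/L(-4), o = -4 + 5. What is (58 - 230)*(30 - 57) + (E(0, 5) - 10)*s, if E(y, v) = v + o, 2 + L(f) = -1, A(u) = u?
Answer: 13936/3 ≈ 4645.3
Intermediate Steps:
L(f) = -3 (L(f) = -2 - 1 = -3)
o = 1
E(y, v) = 1 + v (E(y, v) = v + 1 = 1 + v)
s = -1/3 (s = 1/(-3) = 1*(-1/3) = -1/3 ≈ -0.33333)
(58 - 230)*(30 - 57) + (E(0, 5) - 10)*s = (58 - 230)*(30 - 57) + ((1 + 5) - 10)*(-1/3) = -172*(-27) + (6 - 10)*(-1/3) = 4644 - 4*(-1/3) = 4644 + 4/3 = 13936/3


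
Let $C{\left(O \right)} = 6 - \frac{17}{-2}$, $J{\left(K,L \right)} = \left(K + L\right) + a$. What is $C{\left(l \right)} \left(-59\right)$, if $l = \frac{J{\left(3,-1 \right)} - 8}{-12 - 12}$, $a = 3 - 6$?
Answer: $- \frac{1711}{2} \approx -855.5$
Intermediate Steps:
$a = -3$ ($a = 3 - 6 = -3$)
$J{\left(K,L \right)} = -3 + K + L$ ($J{\left(K,L \right)} = \left(K + L\right) - 3 = -3 + K + L$)
$l = \frac{3}{8}$ ($l = \frac{\left(-3 + 3 - 1\right) - 8}{-12 - 12} = \frac{-1 - 8}{-24} = \left(-9\right) \left(- \frac{1}{24}\right) = \frac{3}{8} \approx 0.375$)
$C{\left(O \right)} = \frac{29}{2}$ ($C{\left(O \right)} = 6 - - \frac{17}{2} = 6 + \frac{17}{2} = \frac{29}{2}$)
$C{\left(l \right)} \left(-59\right) = \frac{29}{2} \left(-59\right) = - \frac{1711}{2}$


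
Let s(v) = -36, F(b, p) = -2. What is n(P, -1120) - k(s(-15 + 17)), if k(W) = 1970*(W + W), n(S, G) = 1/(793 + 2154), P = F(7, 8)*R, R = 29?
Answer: 418002481/2947 ≈ 1.4184e+5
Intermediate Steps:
P = -58 (P = -2*29 = -58)
n(S, G) = 1/2947
k(W) = 3940*W (k(W) = 1970*(2*W) = 3940*W)
n(P, -1120) - k(s(-15 + 17)) = 1/2947 - 3940*(-36) = 1/2947 - 1*(-141840) = 1/2947 + 141840 = 418002481/2947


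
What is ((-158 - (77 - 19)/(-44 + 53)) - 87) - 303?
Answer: -4990/9 ≈ -554.44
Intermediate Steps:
((-158 - (77 - 19)/(-44 + 53)) - 87) - 303 = ((-158 - 58/9) - 87) - 303 = (-1480/9 - 87) - 303 = -2263/9 - 303 = -4990/9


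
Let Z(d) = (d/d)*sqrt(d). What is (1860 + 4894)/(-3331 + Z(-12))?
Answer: -22497574/11095573 - 13508*I*sqrt(3)/11095573 ≈ -2.0276 - 0.0021086*I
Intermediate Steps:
Z(d) = sqrt(d) (Z(d) = 1*sqrt(d) = sqrt(d))
(1860 + 4894)/(-3331 + Z(-12)) = (1860 + 4894)/(-3331 + sqrt(-12)) = 6754/(-3331 + 2*I*sqrt(3))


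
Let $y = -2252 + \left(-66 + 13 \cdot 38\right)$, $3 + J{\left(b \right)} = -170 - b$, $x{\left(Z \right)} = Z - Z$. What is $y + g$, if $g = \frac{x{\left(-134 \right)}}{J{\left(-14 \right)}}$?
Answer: $-1824$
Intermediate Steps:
$x{\left(Z \right)} = 0$
$J{\left(b \right)} = -173 - b$ ($J{\left(b \right)} = -3 - \left(170 + b\right) = -173 - b$)
$g = 0$ ($g = \frac{0}{-173 - -14} = \frac{0}{-173 + 14} = \frac{0}{-159} = 0 \left(- \frac{1}{159}\right) = 0$)
$y = -1824$ ($y = -2252 + \left(-66 + 494\right) = -2252 + 428 = -1824$)
$y + g = -1824 + 0 = -1824$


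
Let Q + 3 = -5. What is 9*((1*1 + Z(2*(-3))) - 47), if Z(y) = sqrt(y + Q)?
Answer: -414 + 9*I*sqrt(14) ≈ -414.0 + 33.675*I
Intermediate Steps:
Q = -8 (Q = -3 - 5 = -8)
Z(y) = sqrt(-8 + y) (Z(y) = sqrt(y - 8) = sqrt(-8 + y))
9*((1*1 + Z(2*(-3))) - 47) = 9*((1*1 + sqrt(-8 + 2*(-3))) - 47) = 9*((1 + sqrt(-8 - 6)) - 47) = 9*((1 + sqrt(-14)) - 47) = 9*((1 + I*sqrt(14)) - 47) = 9*(-46 + I*sqrt(14)) = -414 + 9*I*sqrt(14)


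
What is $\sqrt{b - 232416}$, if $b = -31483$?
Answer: $i \sqrt{263899} \approx 513.71 i$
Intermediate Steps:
$\sqrt{b - 232416} = \sqrt{-31483 - 232416} = \sqrt{-263899} = i \sqrt{263899}$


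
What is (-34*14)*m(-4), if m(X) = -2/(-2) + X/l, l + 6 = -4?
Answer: -3332/5 ≈ -666.40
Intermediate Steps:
l = -10 (l = -6 - 4 = -10)
m(X) = 1 - X/10 (m(X) = -2/(-2) + X/(-10) = -2*(-½) + X*(-⅒) = 1 - X/10)
(-34*14)*m(-4) = (-34*14)*(1 - ⅒*(-4)) = -476*(1 + ⅖) = -476*7/5 = -3332/5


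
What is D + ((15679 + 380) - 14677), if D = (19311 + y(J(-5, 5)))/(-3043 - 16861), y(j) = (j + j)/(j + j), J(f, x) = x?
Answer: 1718001/1244 ≈ 1381.0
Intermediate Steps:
y(j) = 1 (y(j) = (2*j)/((2*j)) = (2*j)*(1/(2*j)) = 1)
D = -1207/1244 (D = (19311 + 1)/(-3043 - 16861) = 19312/(-19904) = 19312*(-1/19904) = -1207/1244 ≈ -0.97026)
D + ((15679 + 380) - 14677) = -1207/1244 + ((15679 + 380) - 14677) = -1207/1244 + (16059 - 14677) = -1207/1244 + 1382 = 1718001/1244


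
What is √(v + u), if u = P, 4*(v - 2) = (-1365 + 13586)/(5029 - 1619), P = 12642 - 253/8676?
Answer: √2540821950563990/448260 ≈ 112.45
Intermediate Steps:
P = 109681739/8676 (P = 12642 - 253*1/8676 = 12642 - 253/8676 = 109681739/8676 ≈ 12642.)
v = 3591/1240 (v = 2 + ((-1365 + 13586)/(5029 - 1619))/4 = 2 + (12221/3410)/4 = 2 + (12221*(1/3410))/4 = 2 + (¼)*(1111/310) = 2 + 1111/1240 = 3591/1240 ≈ 2.8960)
u = 109681739/8676 ≈ 12642.
√(v + u) = √(3591/1240 + 109681739/8676) = √(34009127969/2689560) = √2540821950563990/448260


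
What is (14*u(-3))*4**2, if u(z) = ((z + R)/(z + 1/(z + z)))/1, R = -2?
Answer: 6720/19 ≈ 353.68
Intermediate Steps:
u(z) = (-2 + z)/(z + 1/(2*z)) (u(z) = ((z - 2)/(z + 1/(z + z)))/1 = ((-2 + z)/(z + 1/(2*z)))*1 = (-2 + z)/(z + 1/(2*z)))
(14*u(-3))*4**2 = (14*(2*(-3)*(-2 - 3)/(1 + 2*(-3)**2)))*4**2 = (14*(2*(-3)*(-5)/(1 + 2*9)))*16 = (14*(2*(-3)*(-5)/(1 + 18)))*16 = (14*(2*(-3)*(-5)/19))*16 = (14*(2*(-3)*(1/19)*(-5)))*16 = (14*(30/19))*16 = (420/19)*16 = 6720/19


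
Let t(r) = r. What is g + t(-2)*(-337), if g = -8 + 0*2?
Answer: 666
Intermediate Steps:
g = -8 (g = -8 + 0 = -8)
g + t(-2)*(-337) = -8 - 2*(-337) = -8 + 674 = 666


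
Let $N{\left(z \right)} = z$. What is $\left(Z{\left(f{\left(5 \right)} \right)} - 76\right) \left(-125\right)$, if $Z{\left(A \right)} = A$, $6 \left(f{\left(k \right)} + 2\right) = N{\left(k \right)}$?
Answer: $\frac{57875}{6} \approx 9645.8$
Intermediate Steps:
$f{\left(k \right)} = -2 + \frac{k}{6}$
$\left(Z{\left(f{\left(5 \right)} \right)} - 76\right) \left(-125\right) = \left(\left(-2 + \frac{1}{6} \cdot 5\right) - 76\right) \left(-125\right) = \left(\left(-2 + \frac{5}{6}\right) - 76\right) \left(-125\right) = \left(- \frac{7}{6} - 76\right) \left(-125\right) = \left(- \frac{463}{6}\right) \left(-125\right) = \frac{57875}{6}$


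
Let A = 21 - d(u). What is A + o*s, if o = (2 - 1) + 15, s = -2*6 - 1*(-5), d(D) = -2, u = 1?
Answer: -89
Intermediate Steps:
A = 23 (A = 21 - 1*(-2) = 21 + 2 = 23)
s = -7 (s = -12 + 5 = -7)
o = 16 (o = 1 + 15 = 16)
A + o*s = 23 + 16*(-7) = 23 - 112 = -89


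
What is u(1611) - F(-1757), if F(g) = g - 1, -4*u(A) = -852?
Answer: 1971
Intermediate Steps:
u(A) = 213 (u(A) = -¼*(-852) = 213)
F(g) = -1 + g
u(1611) - F(-1757) = 213 - (-1 - 1757) = 213 - 1*(-1758) = 213 + 1758 = 1971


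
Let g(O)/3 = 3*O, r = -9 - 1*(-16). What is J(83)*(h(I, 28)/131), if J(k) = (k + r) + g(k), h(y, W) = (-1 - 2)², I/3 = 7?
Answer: 7533/131 ≈ 57.504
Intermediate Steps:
r = 7 (r = -9 + 16 = 7)
I = 21 (I = 3*7 = 21)
g(O) = 9*O (g(O) = 3*(3*O) = 9*O)
h(y, W) = 9 (h(y, W) = (-3)² = 9)
J(k) = 7 + 10*k (J(k) = (k + 7) + 9*k = (7 + k) + 9*k = 7 + 10*k)
J(83)*(h(I, 28)/131) = (7 + 10*83)*(9/131) = (7 + 830)*(9*(1/131)) = 837*(9/131) = 7533/131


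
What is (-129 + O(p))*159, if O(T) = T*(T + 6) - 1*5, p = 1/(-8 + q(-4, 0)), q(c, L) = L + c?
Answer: -1026451/48 ≈ -21384.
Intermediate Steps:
p = -1/12 (p = 1/(-8 + (0 - 4)) = 1/(-8 - 4) = 1/(-12) = -1/12 ≈ -0.083333)
O(T) = -5 + T*(6 + T) (O(T) = T*(6 + T) - 5 = -5 + T*(6 + T))
(-129 + O(p))*159 = (-129 + (-5 + (-1/12)² + 6*(-1/12)))*159 = (-129 + (-5 + 1/144 - ½))*159 = (-129 - 791/144)*159 = -19367/144*159 = -1026451/48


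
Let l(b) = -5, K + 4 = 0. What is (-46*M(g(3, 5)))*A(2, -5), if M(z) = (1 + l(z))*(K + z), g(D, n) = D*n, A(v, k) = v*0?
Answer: 0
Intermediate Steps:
K = -4 (K = -4 + 0 = -4)
A(v, k) = 0
M(z) = 16 - 4*z (M(z) = (1 - 5)*(-4 + z) = -4*(-4 + z) = 16 - 4*z)
(-46*M(g(3, 5)))*A(2, -5) = -46*(16 - 12*5)*0 = -46*(16 - 4*15)*0 = -46*(16 - 60)*0 = -46*(-44)*0 = 2024*0 = 0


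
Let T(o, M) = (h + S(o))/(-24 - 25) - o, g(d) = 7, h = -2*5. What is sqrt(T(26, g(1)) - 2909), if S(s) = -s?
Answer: I*sqrt(143779)/7 ≈ 54.169*I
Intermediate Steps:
h = -10
T(o, M) = 10/49 - 48*o/49 (T(o, M) = (-10 - o)/(-24 - 25) - o = (-10 - o)/(-49) - o = (-10 - o)*(-1/49) - o = (10/49 + o/49) - o = 10/49 - 48*o/49)
sqrt(T(26, g(1)) - 2909) = sqrt((10/49 - 48/49*26) - 2909) = sqrt((10/49 - 1248/49) - 2909) = sqrt(-1238/49 - 2909) = sqrt(-143779/49) = I*sqrt(143779)/7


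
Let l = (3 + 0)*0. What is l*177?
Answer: 0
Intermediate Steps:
l = 0 (l = 3*0 = 0)
l*177 = 0*177 = 0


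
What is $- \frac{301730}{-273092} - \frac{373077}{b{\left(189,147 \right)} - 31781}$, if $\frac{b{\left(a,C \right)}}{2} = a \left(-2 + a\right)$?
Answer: $- \frac{45072769217}{5312322130} \approx -8.4846$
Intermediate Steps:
$b{\left(a,C \right)} = 2 a \left(-2 + a\right)$
$- \frac{301730}{-273092} - \frac{373077}{b{\left(189,147 \right)} - 31781} = - \frac{301730}{-273092} - \frac{373077}{2 \cdot 189 \left(-2 + 189\right) - 31781} = \left(-301730\right) \left(- \frac{1}{273092}\right) - \frac{373077}{2 \cdot 189 \cdot 187 - 31781} = \frac{150865}{136546} - \frac{373077}{70686 - 31781} = \frac{150865}{136546} - \frac{373077}{38905} = - \frac{45072769217}{5312322130}$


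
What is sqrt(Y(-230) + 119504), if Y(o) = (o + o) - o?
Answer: sqrt(119274) ≈ 345.36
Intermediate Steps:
Y(o) = o (Y(o) = 2*o - o = o)
sqrt(Y(-230) + 119504) = sqrt(-230 + 119504) = sqrt(119274)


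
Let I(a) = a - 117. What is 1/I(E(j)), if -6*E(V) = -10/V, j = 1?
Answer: -3/346 ≈ -0.0086705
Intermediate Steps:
E(V) = 5/(3*V) (E(V) = -(-5)/(3*V) = 5/(3*V))
I(a) = -117 + a
1/I(E(j)) = 1/(-117 + (5/3)/1) = 1/(-117 + (5/3)*1) = 1/(-117 + 5/3) = 1/(-346/3) = -3/346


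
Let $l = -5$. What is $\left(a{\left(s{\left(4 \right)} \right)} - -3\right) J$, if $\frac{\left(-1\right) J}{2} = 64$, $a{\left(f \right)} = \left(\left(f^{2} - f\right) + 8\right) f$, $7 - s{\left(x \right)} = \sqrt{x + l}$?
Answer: $-42624 + 17920 i \approx -42624.0 + 17920.0 i$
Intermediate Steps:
$s{\left(x \right)} = 7 - \sqrt{-5 + x}$ ($s{\left(x \right)} = 7 - \sqrt{x - 5} = 7 - \sqrt{-5 + x}$)
$a{\left(f \right)} = f \left(8 + f^{2} - f\right)$ ($a{\left(f \right)} = \left(8 + f^{2} - f\right) f = f \left(8 + f^{2} - f\right)$)
$J = -128$ ($J = \left(-2\right) 64 = -128$)
$\left(a{\left(s{\left(4 \right)} \right)} - -3\right) J = \left(\left(7 - \sqrt{-5 + 4}\right) \left(8 + \left(7 - \sqrt{-5 + 4}\right)^{2} - \left(7 - \sqrt{-5 + 4}\right)\right) - -3\right) \left(-128\right) = \left(\left(7 - \sqrt{-1}\right) \left(8 + \left(7 - \sqrt{-1}\right)^{2} - \left(7 - \sqrt{-1}\right)\right) + \left(5 - 2\right)\right) \left(-128\right) = \left(\left(7 - i\right) \left(8 + \left(7 - i\right)^{2} - \left(7 - i\right)\right) + 3\right) \left(-128\right) = \left(\left(7 - i\right) \left(1 + i + \left(7 - i\right)^{2}\right) + 3\right) \left(-128\right) = \left(3 + \left(7 - i\right) \left(1 + i + \left(7 - i\right)^{2}\right)\right) \left(-128\right) = -384 - 128 \left(7 - i\right) \left(1 + i + \left(7 - i\right)^{2}\right)$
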